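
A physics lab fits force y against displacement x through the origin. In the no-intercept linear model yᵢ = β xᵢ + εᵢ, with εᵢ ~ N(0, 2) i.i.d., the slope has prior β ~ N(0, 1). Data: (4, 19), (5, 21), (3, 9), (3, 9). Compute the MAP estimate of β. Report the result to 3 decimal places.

log p(β | y) = −Σ(yᵢ − βxᵢ)²/(2·2) − β²/(2·1) + const.
Setting the derivative to zero: Σxᵢ(yᵢ − βxᵢ)/2 − β/1 = 0, so β = Σxᵢyᵢ / (Σxᵢ² + σ²/τ²).
Σxᵢyᵢ = 4·19 + 5·21 + 3·9 + 3·9 = 235; Σxᵢ² = 59; σ²/τ² = 2.
β̂_MAP = 235 / (59 + 2) = 235/61 ≈ 3.852.

β̂_MAP = 3.852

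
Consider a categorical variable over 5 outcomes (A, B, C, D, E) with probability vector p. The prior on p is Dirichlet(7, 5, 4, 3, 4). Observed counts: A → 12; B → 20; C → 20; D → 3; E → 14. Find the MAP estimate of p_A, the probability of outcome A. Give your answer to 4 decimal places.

The posterior is Dirichlet(αᵢ + nᵢ) = Dirichlet(19, 25, 24, 6, 18).
For a Dirichlet(a₁,…,a_K) with all aᵢ > 1, the mode has j-th component (aⱼ − 1)/(Σaᵢ − K).
Here Σaᵢ = 92 and K = 5, so p_A = (19 − 1)/(92 − 5) = 18/87 ≈ 0.2069.

MAP estimate of p_A = 0.2069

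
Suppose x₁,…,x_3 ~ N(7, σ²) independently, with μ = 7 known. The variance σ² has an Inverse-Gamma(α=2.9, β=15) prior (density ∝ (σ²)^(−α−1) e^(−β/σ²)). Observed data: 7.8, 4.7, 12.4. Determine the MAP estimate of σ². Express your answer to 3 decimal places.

σ̂²_MAP = 6.027

Sum of squared deviations about the known mean: SS = (7.8−7)² + (4.7−7)² + (12.4−7)² = 35.09.
The Normal likelihood contributes (σ²)^(−n/2) exp(−SS/(2σ²)), so the posterior is Inverse-Gamma(α + n/2, β + SS/2) = Inverse-Gamma(4.4, 32.545).
The mode of Inverse-Gamma(a, b) is b/(a+1) = 32.545/5.4 ≈ 6.027.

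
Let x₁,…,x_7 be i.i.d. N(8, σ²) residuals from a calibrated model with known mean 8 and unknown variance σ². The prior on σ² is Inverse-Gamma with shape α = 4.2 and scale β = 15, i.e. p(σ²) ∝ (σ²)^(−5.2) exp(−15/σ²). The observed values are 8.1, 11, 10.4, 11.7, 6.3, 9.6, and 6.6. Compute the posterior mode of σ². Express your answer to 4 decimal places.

Sum of squared deviations about the known mean: SS = (8.1−8)² + (11−8)² + (10.4−8)² + (11.7−8)² + (6.3−8)² + (9.6−8)² + (6.6−8)² = 35.87.
The Normal likelihood contributes (σ²)^(−n/2) exp(−SS/(2σ²)), so the posterior is Inverse-Gamma(α + n/2, β + SS/2) = Inverse-Gamma(7.7, 32.935).
The mode of Inverse-Gamma(a, b) is b/(a+1) = 32.935/8.7 ≈ 3.7856.

σ̂²_MAP = 3.7856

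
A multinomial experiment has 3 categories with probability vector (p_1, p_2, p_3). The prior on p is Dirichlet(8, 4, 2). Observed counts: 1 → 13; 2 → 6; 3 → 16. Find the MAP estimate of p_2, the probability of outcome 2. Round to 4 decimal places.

The posterior is Dirichlet(αᵢ + nᵢ) = Dirichlet(21, 10, 18).
For a Dirichlet(a₁,…,a_K) with all aᵢ > 1, the mode has j-th component (aⱼ − 1)/(Σaᵢ − K).
Here Σaᵢ = 49 and K = 3, so p_2 = (10 − 1)/(49 − 3) = 9/46 ≈ 0.1957.

MAP estimate: 0.1957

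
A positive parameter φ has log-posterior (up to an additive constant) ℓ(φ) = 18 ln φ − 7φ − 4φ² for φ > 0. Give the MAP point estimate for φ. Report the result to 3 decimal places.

φ̂_MAP = 1.125

ℓ'(φ) = 18/φ − 7 − 8φ. Setting this to zero and multiplying by φ: 8φ² + 7φ − 18 = 0.
φ = (−7 + √(7² + 4·8·18)) / (2·8) = (−7 + √625) / 16 = (−7 + 25)/16 = 9/8.
ℓ''(φ) = −18/φ² − 8 < 0, confirming a maximum.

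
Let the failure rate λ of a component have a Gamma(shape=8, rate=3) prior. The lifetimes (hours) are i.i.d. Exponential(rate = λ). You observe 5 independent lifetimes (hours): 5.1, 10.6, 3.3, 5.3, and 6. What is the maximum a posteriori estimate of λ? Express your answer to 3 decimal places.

λ̂_MAP = 0.360

The Exponential(rate=λ) likelihood is ∝ λ^n e^(−λΣtᵢ). Here n = 5 and Σtᵢ = 5.1 + 10.6 + 3.3 + 5.3 + 6 = 30.3.
Posterior ∝ λ^7e^(−3λ) · λ^5e^(−30.3λ) = λ^12e^(−33.3λ), i.e. Gamma(13, 33.3).
Mode = (a−1)/b = 12/33.3 ≈ 0.360.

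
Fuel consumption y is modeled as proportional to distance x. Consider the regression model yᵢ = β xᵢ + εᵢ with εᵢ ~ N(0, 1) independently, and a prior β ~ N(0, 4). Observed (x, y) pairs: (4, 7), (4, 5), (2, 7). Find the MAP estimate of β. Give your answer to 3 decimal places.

β̂_MAP = 1.710

log p(β | y) = −Σ(yᵢ − βxᵢ)²/(2·1) − β²/(2·4) + const.
Setting the derivative to zero: Σxᵢ(yᵢ − βxᵢ)/1 − β/4 = 0, so β = Σxᵢyᵢ / (Σxᵢ² + σ²/τ²).
Σxᵢyᵢ = 4·7 + 4·5 + 2·7 = 62; Σxᵢ² = 36; σ²/τ² = 0.25.
β̂_MAP = 62 / (36 + 0.25) = 62/36.25 ≈ 1.710.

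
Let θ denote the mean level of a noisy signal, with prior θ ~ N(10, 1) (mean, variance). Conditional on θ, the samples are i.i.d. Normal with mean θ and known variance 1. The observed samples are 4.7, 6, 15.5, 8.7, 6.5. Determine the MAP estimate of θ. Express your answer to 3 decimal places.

θ̂_MAP = 8.567

n = 5; x̄ = (4.7 + 6 + 15.5 + 8.7 + 6.5)/5 = 41.4/5 = 8.28.
For a Normal prior and Normal likelihood with known variance, the posterior is Normal; its mode equals its mean, the precision-weighted average.
Prior precision 1/σ₀² = 1/1 = 1; data precision n/σ² = 5/1 = 5.
θ̂ = (1·10 + 5·8.28) / (1 + 5) = 51.4/6 = 257/30 ≈ 8.567.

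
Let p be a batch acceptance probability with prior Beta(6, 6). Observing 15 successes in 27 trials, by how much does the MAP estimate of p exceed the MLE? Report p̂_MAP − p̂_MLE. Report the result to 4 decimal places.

MAP − MLE = -0.0150

Posterior is Beta(21, 18); MAP = (21−1)/(39−2) = 20/37 ≈ 0.54054.
MLE ignores the prior: p̂_MLE = k/n = 15/27 ≈ 0.55556.
Difference = 20/37 − 15/27 = -5/333 ≈ -0.0150.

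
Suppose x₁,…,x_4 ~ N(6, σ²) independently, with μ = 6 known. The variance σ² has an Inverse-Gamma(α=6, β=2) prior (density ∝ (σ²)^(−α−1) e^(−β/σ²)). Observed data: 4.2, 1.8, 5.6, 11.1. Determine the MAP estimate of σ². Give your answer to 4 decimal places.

σ̂²_MAP = 2.8361

Sum of squared deviations about the known mean: SS = (4.2−6)² + (1.8−6)² + (5.6−6)² + (11.1−6)² = 47.05.
The Normal likelihood contributes (σ²)^(−n/2) exp(−SS/(2σ²)), so the posterior is Inverse-Gamma(α + n/2, β + SS/2) = Inverse-Gamma(8, 25.525).
The mode of Inverse-Gamma(a, b) is b/(a+1) = 25.525/9 ≈ 2.8361.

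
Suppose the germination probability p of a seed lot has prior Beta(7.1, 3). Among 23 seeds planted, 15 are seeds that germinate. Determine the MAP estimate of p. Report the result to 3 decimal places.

Prior: Beta(7.1, 3).
Data: 15 successes in 23 trials. The binomial likelihood contributes p^15(1−p)^8, so the posterior is Beta(7.1+15, 3+8) = Beta(22.1, 11).
For Beta(a, b) with a, b > 1 the mode is (a−1)/(a+b−2) = 21.1/31.1 ≈ 0.678.

p̂_MAP = 0.678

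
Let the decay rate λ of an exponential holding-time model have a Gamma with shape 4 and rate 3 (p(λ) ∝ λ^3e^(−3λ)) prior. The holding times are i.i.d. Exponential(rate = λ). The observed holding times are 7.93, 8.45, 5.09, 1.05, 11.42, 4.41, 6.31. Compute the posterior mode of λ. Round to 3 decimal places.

λ̂_MAP = 0.210

The Exponential(rate=λ) likelihood is ∝ λ^n e^(−λΣtᵢ). Here n = 7 and Σtᵢ = 7.93 + 8.45 + 5.09 + 1.05 + 11.42 + 4.41 + 6.31 = 44.66.
Posterior ∝ λ^3e^(−3λ) · λ^7e^(−44.66λ) = λ^10e^(−47.66λ), i.e. Gamma(11, 47.66).
Mode = (a−1)/b = 10/47.66 ≈ 0.210.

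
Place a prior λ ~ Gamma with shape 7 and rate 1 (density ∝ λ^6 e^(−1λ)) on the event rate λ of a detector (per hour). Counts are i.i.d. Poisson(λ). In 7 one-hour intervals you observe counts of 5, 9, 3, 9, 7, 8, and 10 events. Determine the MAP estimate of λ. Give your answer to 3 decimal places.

λ̂_MAP = 7.125

Σxᵢ = 5+9+3+9+7+8+10 = 51, with n = 7.
Posterior ∝ λ^6e^(−1λ) · λ^51e^(−7λ) = λ^57e^(−8λ), i.e. Gamma(shape=58, rate=8).
The mode of a Gamma(a, b) with a ≥ 1 (shape–rate) is (a−1)/b = 57/8 ≈ 7.125.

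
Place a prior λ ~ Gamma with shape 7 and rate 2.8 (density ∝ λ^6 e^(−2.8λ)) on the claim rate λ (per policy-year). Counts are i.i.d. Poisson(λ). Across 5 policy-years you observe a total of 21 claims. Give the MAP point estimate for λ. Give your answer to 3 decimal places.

Σxᵢ = 21, n = 5.
Posterior ∝ λ^6e^(−2.8λ) · λ^21e^(−5λ) = λ^27e^(−7.8λ), i.e. Gamma(shape=28, rate=7.8).
The mode of a Gamma(a, b) with a ≥ 1 (shape–rate) is (a−1)/b = 27/7.8 ≈ 3.462.

λ̂_MAP = 3.462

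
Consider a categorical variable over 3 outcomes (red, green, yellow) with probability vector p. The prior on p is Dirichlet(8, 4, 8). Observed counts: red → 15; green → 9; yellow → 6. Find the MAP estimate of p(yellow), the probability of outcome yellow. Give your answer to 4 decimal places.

MAP estimate of p(yellow) = 0.2766

The posterior is Dirichlet(αᵢ + nᵢ) = Dirichlet(23, 13, 14).
For a Dirichlet(a₁,…,a_K) with all aᵢ > 1, the mode has j-th component (aⱼ − 1)/(Σaᵢ − K).
Here Σaᵢ = 50 and K = 3, so p(yellow) = (14 − 1)/(50 − 3) = 13/47 ≈ 0.2766.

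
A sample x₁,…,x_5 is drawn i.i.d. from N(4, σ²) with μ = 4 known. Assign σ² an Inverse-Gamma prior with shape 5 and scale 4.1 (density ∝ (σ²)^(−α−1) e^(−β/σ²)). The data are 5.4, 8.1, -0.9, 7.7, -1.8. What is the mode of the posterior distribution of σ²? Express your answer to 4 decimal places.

σ̂²_MAP = 5.7829

Sum of squared deviations about the known mean: SS = (5.4−4)² + (8.1−4)² + (-0.9−4)² + (7.7−4)² + (-1.8−4)² = 90.11.
The Normal likelihood contributes (σ²)^(−n/2) exp(−SS/(2σ²)), so the posterior is Inverse-Gamma(α + n/2, β + SS/2) = Inverse-Gamma(7.5, 49.155).
The mode of Inverse-Gamma(a, b) is b/(a+1) = 49.155/8.5 ≈ 5.7829.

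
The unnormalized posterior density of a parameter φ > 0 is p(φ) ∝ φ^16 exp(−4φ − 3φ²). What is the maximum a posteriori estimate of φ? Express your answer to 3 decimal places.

φ̂_MAP = 1.333

ℓ'(φ) = 16/φ − 4 − 6φ. Setting this to zero and multiplying by φ: 6φ² + 4φ − 16 = 0.
φ = (−4 + √(4² + 4·6·16)) / (2·6) = (−4 + √400) / 12 = (−4 + 20)/12 = 4/3.
ℓ''(φ) = −16/φ² − 6 < 0, confirming a maximum.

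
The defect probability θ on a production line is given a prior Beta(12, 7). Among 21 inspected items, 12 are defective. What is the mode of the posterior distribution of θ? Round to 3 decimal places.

θ̂_MAP = 0.605

Prior: Beta(12, 7).
Data: 12 successes in 21 trials. The binomial likelihood contributes θ^12(1−θ)^9, so the posterior is Beta(12+12, 7+9) = Beta(24, 16).
For Beta(a, b) with a, b > 1 the mode is (a−1)/(a+b−2) = 23/38 ≈ 0.605.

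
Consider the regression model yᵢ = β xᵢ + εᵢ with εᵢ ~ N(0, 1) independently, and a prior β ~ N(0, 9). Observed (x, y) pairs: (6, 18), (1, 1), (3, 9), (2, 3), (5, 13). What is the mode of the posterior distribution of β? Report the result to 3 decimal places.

β̂_MAP = 2.756

log p(β | y) = −Σ(yᵢ − βxᵢ)²/(2·1) − β²/(2·9) + const.
Setting the derivative to zero: Σxᵢ(yᵢ − βxᵢ)/1 − β/9 = 0, so β = Σxᵢyᵢ / (Σxᵢ² + σ²/τ²).
Σxᵢyᵢ = 6·18 + 1·1 + 3·9 + 2·3 + 5·13 = 207; Σxᵢ² = 75; σ²/τ² = 1/9.
β̂_MAP = 207 / (75 + 1/9) = 207/(676/9) = 1863/676 ≈ 2.756.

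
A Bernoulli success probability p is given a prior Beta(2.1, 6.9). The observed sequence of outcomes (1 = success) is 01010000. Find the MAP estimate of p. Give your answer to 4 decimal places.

Prior: Beta(2.1, 6.9).
Data: 2 successes in 8 trials (from the sequence). The binomial likelihood contributes p^2(1−p)^6, so the posterior is Beta(2.1+2, 6.9+6) = Beta(4.1, 12.9).
For Beta(a, b) with a, b > 1 the mode is (a−1)/(a+b−2) = 3.1/15 ≈ 0.2067.

p̂_MAP = 0.2067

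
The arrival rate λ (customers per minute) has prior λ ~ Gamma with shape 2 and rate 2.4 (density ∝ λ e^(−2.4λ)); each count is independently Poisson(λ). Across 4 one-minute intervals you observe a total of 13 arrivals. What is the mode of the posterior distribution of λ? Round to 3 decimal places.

λ̂_MAP = 2.188

Σxᵢ = 13, n = 4.
Posterior ∝ λe^(−2.4λ) · λ^13e^(−4λ) = λ^14e^(−6.4λ), i.e. Gamma(shape=15, rate=6.4).
The mode of a Gamma(a, b) with a ≥ 1 (shape–rate) is (a−1)/b = 14/6.4 ≈ 2.188.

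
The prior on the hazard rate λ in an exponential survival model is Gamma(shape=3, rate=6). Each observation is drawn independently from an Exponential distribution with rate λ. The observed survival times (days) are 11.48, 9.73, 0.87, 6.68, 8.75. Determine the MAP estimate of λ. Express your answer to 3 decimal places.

The Exponential(rate=λ) likelihood is ∝ λ^n e^(−λΣtᵢ). Here n = 5 and Σtᵢ = 11.48 + 9.73 + 0.87 + 6.68 + 8.75 = 37.51.
Posterior ∝ λ^2e^(−6λ) · λ^5e^(−37.51λ) = λ^7e^(−43.51λ), i.e. Gamma(8, 43.51).
Mode = (a−1)/b = 7/43.51 ≈ 0.161.

λ̂_MAP = 0.161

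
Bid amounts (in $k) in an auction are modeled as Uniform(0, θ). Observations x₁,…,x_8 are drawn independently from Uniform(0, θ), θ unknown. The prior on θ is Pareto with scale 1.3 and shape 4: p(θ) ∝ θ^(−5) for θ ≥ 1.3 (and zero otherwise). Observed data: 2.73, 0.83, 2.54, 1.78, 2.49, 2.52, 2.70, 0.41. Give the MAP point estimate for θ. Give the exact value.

The Uniform(0, θ) likelihood is θ^(−n) for θ ≥ max(xᵢ), zero otherwise. Here max(xᵢ) = 2.73.
Posterior ∝ θ^(−5) · θ^(−8) = θ^(−13) on θ ≥ max(1.3, 2.73) = 2.73.
This density is strictly decreasing in θ, so the posterior mode lies at the lower boundary of the support.

θ̂_MAP = 2.73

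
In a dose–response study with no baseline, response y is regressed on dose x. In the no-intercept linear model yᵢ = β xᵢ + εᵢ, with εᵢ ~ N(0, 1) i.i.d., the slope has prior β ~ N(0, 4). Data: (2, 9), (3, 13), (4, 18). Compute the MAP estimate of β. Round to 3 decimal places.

log p(β | y) = −Σ(yᵢ − βxᵢ)²/(2·1) − β²/(2·4) + const.
Setting the derivative to zero: Σxᵢ(yᵢ − βxᵢ)/1 − β/4 = 0, so β = Σxᵢyᵢ / (Σxᵢ² + σ²/τ²).
Σxᵢyᵢ = 2·9 + 3·13 + 4·18 = 129; Σxᵢ² = 29; σ²/τ² = 0.25.
β̂_MAP = 129 / (29 + 0.25) = 129/29.25 ≈ 4.410.

β̂_MAP = 4.410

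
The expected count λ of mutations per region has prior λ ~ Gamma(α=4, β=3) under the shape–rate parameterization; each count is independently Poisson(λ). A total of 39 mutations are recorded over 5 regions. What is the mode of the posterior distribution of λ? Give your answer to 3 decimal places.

Σxᵢ = 39, n = 5.
Posterior ∝ λ^3e^(−3λ) · λ^39e^(−5λ) = λ^42e^(−8λ), i.e. Gamma(shape=43, rate=8).
The mode of a Gamma(a, b) with a ≥ 1 (shape–rate) is (a−1)/b = 42/8 ≈ 5.250.

λ̂_MAP = 5.250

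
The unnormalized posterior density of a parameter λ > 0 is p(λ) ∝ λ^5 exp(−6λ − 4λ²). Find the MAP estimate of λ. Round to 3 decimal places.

λ̂_MAP = 0.500

ℓ'(λ) = 5/λ − 6 − 8λ. Setting this to zero and multiplying by λ: 8λ² + 6λ − 5 = 0.
λ = (−6 + √(6² + 4·8·5)) / (2·8) = (−6 + √196) / 16 = (−6 + 14)/16 = 1/2.
ℓ''(λ) = −5/λ² − 8 < 0, confirming a maximum.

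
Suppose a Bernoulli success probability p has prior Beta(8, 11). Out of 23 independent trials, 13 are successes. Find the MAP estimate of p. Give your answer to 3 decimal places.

p̂_MAP = 0.500

Prior: Beta(8, 11).
Data: 13 successes in 23 trials. The binomial likelihood contributes p^13(1−p)^10, so the posterior is Beta(8+13, 11+10) = Beta(21, 21).
For Beta(a, b) with a, b > 1 the mode is (a−1)/(a+b−2) = 20/40 ≈ 0.500.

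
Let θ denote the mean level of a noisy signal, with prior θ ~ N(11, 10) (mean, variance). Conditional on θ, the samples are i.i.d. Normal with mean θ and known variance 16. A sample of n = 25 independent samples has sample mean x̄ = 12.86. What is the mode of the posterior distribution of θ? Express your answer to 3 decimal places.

θ̂_MAP = 12.748

n = 25, x̄ = 12.86.
For a Normal prior and Normal likelihood with known variance, the posterior is Normal; its mode equals its mean, the precision-weighted average.
Prior precision 1/σ₀² = 1/10 = 0.1; data precision n/σ² = 25/16 = 1.5625.
θ̂ = (0.1·11 + 1.5625·12.86) / (0.1 + 1.5625) = 21.19375/1.6625 = 3391/266 ≈ 12.748.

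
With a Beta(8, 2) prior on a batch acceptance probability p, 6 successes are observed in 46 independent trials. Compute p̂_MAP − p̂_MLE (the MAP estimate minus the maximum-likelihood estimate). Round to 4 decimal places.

Posterior is Beta(14, 42); MAP = (14−1)/(56−2) = 13/54 ≈ 0.24074.
MLE ignores the prior: p̂_MLE = k/n = 6/46 ≈ 0.13043.
Difference = 13/54 − 6/46 = 137/1242 ≈ 0.1103.

MAP − MLE = 0.1103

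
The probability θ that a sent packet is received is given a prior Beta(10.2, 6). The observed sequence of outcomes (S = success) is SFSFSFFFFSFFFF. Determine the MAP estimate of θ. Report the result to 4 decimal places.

θ̂_MAP = 0.4681

Prior: Beta(10.2, 6).
Data: 4 successes in 14 trials (from the sequence). The binomial likelihood contributes θ^4(1−θ)^10, so the posterior is Beta(10.2+4, 6+10) = Beta(14.2, 16).
For Beta(a, b) with a, b > 1 the mode is (a−1)/(a+b−2) = 13.2/28.2 ≈ 0.4681.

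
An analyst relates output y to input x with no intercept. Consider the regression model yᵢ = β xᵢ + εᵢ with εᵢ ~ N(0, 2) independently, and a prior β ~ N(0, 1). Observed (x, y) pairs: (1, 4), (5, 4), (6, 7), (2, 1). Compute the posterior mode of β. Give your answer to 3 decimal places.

β̂_MAP = 1.000

log p(β | y) = −Σ(yᵢ − βxᵢ)²/(2·2) − β²/(2·1) + const.
Setting the derivative to zero: Σxᵢ(yᵢ − βxᵢ)/2 − β/1 = 0, so β = Σxᵢyᵢ / (Σxᵢ² + σ²/τ²).
Σxᵢyᵢ = 1·4 + 5·4 + 6·7 + 2·1 = 68; Σxᵢ² = 66; σ²/τ² = 2.
β̂_MAP = 68 / (66 + 2) = 68/68 ≈ 1.000.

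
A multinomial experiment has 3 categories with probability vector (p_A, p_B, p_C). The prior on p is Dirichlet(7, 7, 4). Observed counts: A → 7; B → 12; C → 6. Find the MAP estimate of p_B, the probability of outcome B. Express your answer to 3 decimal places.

The posterior is Dirichlet(αᵢ + nᵢ) = Dirichlet(14, 19, 10).
For a Dirichlet(a₁,…,a_K) with all aᵢ > 1, the mode has j-th component (aⱼ − 1)/(Σaᵢ − K).
Here Σaᵢ = 43 and K = 3, so p_B = (19 − 1)/(43 − 3) = 18/40 ≈ 0.450.

MAP estimate of p_B = 0.450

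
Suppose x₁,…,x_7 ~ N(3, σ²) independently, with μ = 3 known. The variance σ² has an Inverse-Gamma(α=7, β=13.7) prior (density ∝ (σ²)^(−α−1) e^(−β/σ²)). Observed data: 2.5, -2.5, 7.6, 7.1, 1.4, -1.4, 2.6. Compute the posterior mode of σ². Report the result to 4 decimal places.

Sum of squared deviations about the known mean: SS = (2.5−3)² + (-2.5−3)² + (7.6−3)² + (7.1−3)² + (1.4−3)² + (-1.4−3)² + (2.6−3)² = 90.55.
The Normal likelihood contributes (σ²)^(−n/2) exp(−SS/(2σ²)), so the posterior is Inverse-Gamma(α + n/2, β + SS/2) = Inverse-Gamma(10.5, 58.975).
The mode of Inverse-Gamma(a, b) is b/(a+1) = 58.975/11.5 ≈ 5.1283.

σ̂²_MAP = 5.1283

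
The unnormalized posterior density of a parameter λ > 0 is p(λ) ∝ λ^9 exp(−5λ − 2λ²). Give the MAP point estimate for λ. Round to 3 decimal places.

λ̂_MAP = 1.000

ℓ'(λ) = 9/λ − 5 − 4λ. Setting this to zero and multiplying by λ: 4λ² + 5λ − 9 = 0.
λ = (−5 + √(5² + 4·4·9)) / (2·4) = (−5 + √169) / 8 = (−5 + 13)/8 = 1.
ℓ''(λ) = −9/λ² − 4 < 0, confirming a maximum.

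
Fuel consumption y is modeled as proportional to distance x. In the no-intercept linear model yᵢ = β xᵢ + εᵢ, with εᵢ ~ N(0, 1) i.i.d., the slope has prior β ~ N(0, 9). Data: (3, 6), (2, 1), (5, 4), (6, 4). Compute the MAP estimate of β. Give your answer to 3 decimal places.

β̂_MAP = 0.864

log p(β | y) = −Σ(yᵢ − βxᵢ)²/(2·1) − β²/(2·9) + const.
Setting the derivative to zero: Σxᵢ(yᵢ − βxᵢ)/1 − β/9 = 0, so β = Σxᵢyᵢ / (Σxᵢ² + σ²/τ²).
Σxᵢyᵢ = 3·6 + 2·1 + 5·4 + 6·4 = 64; Σxᵢ² = 74; σ²/τ² = 1/9.
β̂_MAP = 64 / (74 + 1/9) = 64/(667/9) = 576/667 ≈ 0.864.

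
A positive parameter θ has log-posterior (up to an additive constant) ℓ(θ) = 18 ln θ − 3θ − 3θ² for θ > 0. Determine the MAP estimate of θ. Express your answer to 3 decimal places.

θ̂_MAP = 1.500

ℓ'(θ) = 18/θ − 3 − 6θ. Setting this to zero and multiplying by θ: 6θ² + 3θ − 18 = 0.
θ = (−3 + √(3² + 4·6·18)) / (2·6) = (−3 + √441) / 12 = (−3 + 21)/12 = 3/2.
ℓ''(θ) = −18/θ² − 6 < 0, confirming a maximum.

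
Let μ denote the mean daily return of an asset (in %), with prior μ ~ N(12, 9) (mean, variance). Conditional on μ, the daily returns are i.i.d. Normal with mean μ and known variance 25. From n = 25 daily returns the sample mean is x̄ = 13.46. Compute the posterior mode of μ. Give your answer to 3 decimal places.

μ̂_MAP = 13.314

n = 25, x̄ = 13.46.
For a Normal prior and Normal likelihood with known variance, the posterior is Normal; its mode equals its mean, the precision-weighted average.
Prior precision 1/σ₀² = 1/9; data precision n/σ² = 25/25 = 1.
μ̂ = ((1/9)·12 + 1·13.46) / (1/9 + 1) = (2219/150)/(10/9) = 13.314.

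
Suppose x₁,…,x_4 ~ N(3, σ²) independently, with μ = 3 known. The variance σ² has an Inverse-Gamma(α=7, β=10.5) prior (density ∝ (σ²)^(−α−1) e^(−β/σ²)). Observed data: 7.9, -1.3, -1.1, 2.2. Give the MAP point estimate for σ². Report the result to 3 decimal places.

Sum of squared deviations about the known mean: SS = (7.9−3)² + (-1.3−3)² + (-1.1−3)² + (2.2−3)² = 59.95.
The Normal likelihood contributes (σ²)^(−n/2) exp(−SS/(2σ²)), so the posterior is Inverse-Gamma(α + n/2, β + SS/2) = Inverse-Gamma(9, 40.475).
The mode of Inverse-Gamma(a, b) is b/(a+1) = 40.475/10 ≈ 4.048.

σ̂²_MAP = 4.048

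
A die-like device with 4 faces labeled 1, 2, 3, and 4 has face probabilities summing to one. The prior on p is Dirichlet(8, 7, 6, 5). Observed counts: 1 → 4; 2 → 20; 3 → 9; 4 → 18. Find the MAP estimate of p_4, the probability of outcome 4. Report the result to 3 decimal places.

MAP estimate: 0.301

The posterior is Dirichlet(αᵢ + nᵢ) = Dirichlet(12, 27, 15, 23).
For a Dirichlet(a₁,…,a_K) with all aᵢ > 1, the mode has j-th component (aⱼ − 1)/(Σaᵢ − K).
Here Σaᵢ = 77 and K = 4, so p_4 = (23 − 1)/(77 − 4) = 22/73 ≈ 0.301.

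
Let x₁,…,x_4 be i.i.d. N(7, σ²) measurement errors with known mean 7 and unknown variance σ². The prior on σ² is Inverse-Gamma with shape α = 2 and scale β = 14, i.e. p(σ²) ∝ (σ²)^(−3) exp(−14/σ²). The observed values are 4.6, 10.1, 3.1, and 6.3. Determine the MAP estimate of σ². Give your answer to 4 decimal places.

Sum of squared deviations about the known mean: SS = (4.6−7)² + (10.1−7)² + (3.1−7)² + (6.3−7)² = 31.07.
The Normal likelihood contributes (σ²)^(−n/2) exp(−SS/(2σ²)), so the posterior is Inverse-Gamma(α + n/2, β + SS/2) = Inverse-Gamma(4, 29.535).
The mode of Inverse-Gamma(a, b) is b/(a+1) = 29.535/5 ≈ 5.9070.

σ̂²_MAP = 5.9070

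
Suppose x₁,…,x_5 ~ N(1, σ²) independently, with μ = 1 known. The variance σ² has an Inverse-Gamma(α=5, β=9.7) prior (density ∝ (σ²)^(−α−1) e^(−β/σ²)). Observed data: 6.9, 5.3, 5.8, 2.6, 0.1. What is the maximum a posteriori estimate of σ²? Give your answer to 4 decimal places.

Sum of squared deviations about the known mean: SS = (6.9−1)² + (5.3−1)² + (5.8−1)² + (2.6−1)² + (0.1−1)² = 79.71.
The Normal likelihood contributes (σ²)^(−n/2) exp(−SS/(2σ²)), so the posterior is Inverse-Gamma(α + n/2, β + SS/2) = Inverse-Gamma(7.5, 49.555).
The mode of Inverse-Gamma(a, b) is b/(a+1) = 49.555/8.5 ≈ 5.8300.

σ̂²_MAP = 5.8300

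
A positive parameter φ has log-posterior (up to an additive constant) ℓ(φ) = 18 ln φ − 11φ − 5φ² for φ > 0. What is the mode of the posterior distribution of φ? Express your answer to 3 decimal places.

ℓ'(φ) = 18/φ − 11 − 10φ. Setting this to zero and multiplying by φ: 10φ² + 11φ − 18 = 0.
φ = (−11 + √(11² + 4·10·18)) / (2·10) = (−11 + √841) / 20 = (−11 + 29)/20 = 9/10.
ℓ''(φ) = −18/φ² − 10 < 0, confirming a maximum.

φ̂_MAP = 0.900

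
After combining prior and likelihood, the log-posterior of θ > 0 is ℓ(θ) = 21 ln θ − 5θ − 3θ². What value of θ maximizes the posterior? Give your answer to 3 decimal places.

θ̂_MAP = 1.500

ℓ'(θ) = 21/θ − 5 − 6θ. Setting this to zero and multiplying by θ: 6θ² + 5θ − 21 = 0.
θ = (−5 + √(5² + 4·6·21)) / (2·6) = (−5 + √529) / 12 = (−5 + 23)/12 = 3/2.
ℓ''(θ) = −21/θ² − 6 < 0, confirming a maximum.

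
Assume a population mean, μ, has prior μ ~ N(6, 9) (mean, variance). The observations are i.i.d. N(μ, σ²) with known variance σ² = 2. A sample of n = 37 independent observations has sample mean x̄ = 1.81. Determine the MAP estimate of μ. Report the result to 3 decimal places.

μ̂_MAP = 1.835

n = 37, x̄ = 1.81.
For a Normal prior and Normal likelihood with known variance, the posterior is Normal; its mode equals its mean, the precision-weighted average.
Prior precision 1/σ₀² = 1/9; data precision n/σ² = 37/2 = 18.5.
μ̂ = ((1/9)·6 + 18.5·1.81) / (1/9 + 18.5) = (20491/600)/(335/18) = 61473/33500 ≈ 1.835.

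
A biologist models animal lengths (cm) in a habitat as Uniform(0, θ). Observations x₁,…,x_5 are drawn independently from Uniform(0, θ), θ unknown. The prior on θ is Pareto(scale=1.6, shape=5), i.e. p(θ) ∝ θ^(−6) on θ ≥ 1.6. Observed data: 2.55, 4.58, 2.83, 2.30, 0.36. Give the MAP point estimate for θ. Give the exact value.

θ̂_MAP = 4.58

The Uniform(0, θ) likelihood is θ^(−n) for θ ≥ max(xᵢ), zero otherwise. Here max(xᵢ) = 4.58.
Posterior ∝ θ^(−6) · θ^(−5) = θ^(−11) on θ ≥ max(1.6, 4.58) = 4.58.
This density is strictly decreasing in θ, so the posterior mode lies at the lower boundary of the support.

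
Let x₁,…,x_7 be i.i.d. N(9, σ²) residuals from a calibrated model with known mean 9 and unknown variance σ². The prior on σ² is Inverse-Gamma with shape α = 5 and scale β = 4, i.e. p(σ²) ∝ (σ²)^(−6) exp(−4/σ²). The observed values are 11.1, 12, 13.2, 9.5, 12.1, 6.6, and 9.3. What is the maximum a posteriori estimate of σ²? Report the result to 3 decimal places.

Sum of squared deviations about the known mean: SS = (11.1−9)² + (12−9)² + (13.2−9)² + (9.5−9)² + (12.1−9)² + (6.6−9)² + (9.3−9)² = 46.76.
The Normal likelihood contributes (σ²)^(−n/2) exp(−SS/(2σ²)), so the posterior is Inverse-Gamma(α + n/2, β + SS/2) = Inverse-Gamma(8.5, 27.38).
The mode of Inverse-Gamma(a, b) is b/(a+1) = 27.38/9.5 ≈ 2.882.

σ̂²_MAP = 2.882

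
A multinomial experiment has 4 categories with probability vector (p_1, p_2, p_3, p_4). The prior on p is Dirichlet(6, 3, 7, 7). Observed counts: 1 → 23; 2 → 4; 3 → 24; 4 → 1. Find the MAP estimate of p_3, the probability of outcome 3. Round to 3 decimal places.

The posterior is Dirichlet(αᵢ + nᵢ) = Dirichlet(29, 7, 31, 8).
For a Dirichlet(a₁,…,a_K) with all aᵢ > 1, the mode has j-th component (aⱼ − 1)/(Σaᵢ − K).
Here Σaᵢ = 75 and K = 4, so p_3 = (31 − 1)/(75 − 4) = 30/71 ≈ 0.423.

MAP estimate: 0.423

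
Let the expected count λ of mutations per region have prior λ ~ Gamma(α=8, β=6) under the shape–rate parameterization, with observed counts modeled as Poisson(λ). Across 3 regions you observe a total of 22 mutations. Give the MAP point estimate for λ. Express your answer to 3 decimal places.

λ̂_MAP = 3.222

Σxᵢ = 22, n = 3.
Posterior ∝ λ^7e^(−6λ) · λ^22e^(−3λ) = λ^29e^(−9λ), i.e. Gamma(shape=30, rate=9).
The mode of a Gamma(a, b) with a ≥ 1 (shape–rate) is (a−1)/b = 29/9 ≈ 3.222.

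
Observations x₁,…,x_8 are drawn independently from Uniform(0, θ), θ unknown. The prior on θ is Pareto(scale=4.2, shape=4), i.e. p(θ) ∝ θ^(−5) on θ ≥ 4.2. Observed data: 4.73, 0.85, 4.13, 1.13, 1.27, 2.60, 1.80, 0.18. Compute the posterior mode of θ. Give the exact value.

θ̂_MAP = 4.73

The Uniform(0, θ) likelihood is θ^(−n) for θ ≥ max(xᵢ), zero otherwise. Here max(xᵢ) = 4.73.
Posterior ∝ θ^(−5) · θ^(−8) = θ^(−13) on θ ≥ max(4.2, 4.73) = 4.73.
This density is strictly decreasing in θ, so the posterior mode lies at the lower boundary of the support.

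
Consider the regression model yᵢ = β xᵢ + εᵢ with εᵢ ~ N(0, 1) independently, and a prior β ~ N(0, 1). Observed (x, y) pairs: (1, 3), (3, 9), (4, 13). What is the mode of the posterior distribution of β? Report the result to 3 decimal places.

log p(β | y) = −Σ(yᵢ − βxᵢ)²/(2·1) − β²/(2·1) + const.
Setting the derivative to zero: Σxᵢ(yᵢ − βxᵢ)/1 − β/1 = 0, so β = Σxᵢyᵢ / (Σxᵢ² + σ²/τ²).
Σxᵢyᵢ = 1·3 + 3·9 + 4·13 = 82; Σxᵢ² = 26; σ²/τ² = 1.
β̂_MAP = 82 / (26 + 1) = 82/27 ≈ 3.037.

β̂_MAP = 3.037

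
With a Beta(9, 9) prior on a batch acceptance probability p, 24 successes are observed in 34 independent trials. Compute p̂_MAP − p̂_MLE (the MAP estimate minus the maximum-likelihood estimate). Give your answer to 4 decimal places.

MAP − MLE = -0.0659

Posterior is Beta(33, 19); MAP = (33−1)/(52−2) = 32/50 ≈ 0.64000.
MLE ignores the prior: p̂_MLE = k/n = 24/34 ≈ 0.70588.
Difference = 32/50 − 24/34 = -28/425 ≈ -0.0659.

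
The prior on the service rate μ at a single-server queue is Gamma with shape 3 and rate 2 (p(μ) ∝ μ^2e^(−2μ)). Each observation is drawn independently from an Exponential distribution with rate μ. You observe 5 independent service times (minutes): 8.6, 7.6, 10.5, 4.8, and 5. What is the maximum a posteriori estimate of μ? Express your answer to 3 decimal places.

μ̂_MAP = 0.182

The Exponential(rate=μ) likelihood is ∝ μ^n e^(−μΣtᵢ). Here n = 5 and Σtᵢ = 8.6 + 7.6 + 10.5 + 4.8 + 5 = 36.5.
Posterior ∝ μ^2e^(−2μ) · μ^5e^(−36.5μ) = μ^7e^(−38.5μ), i.e. Gamma(8, 38.5).
Mode = (a−1)/b = 7/38.5 ≈ 0.182.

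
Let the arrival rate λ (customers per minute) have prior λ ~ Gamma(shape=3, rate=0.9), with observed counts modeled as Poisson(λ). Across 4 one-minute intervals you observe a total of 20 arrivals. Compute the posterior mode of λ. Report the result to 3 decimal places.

Σxᵢ = 20, n = 4.
Posterior ∝ λ^2e^(−0.9λ) · λ^20e^(−4λ) = λ^22e^(−4.9λ), i.e. Gamma(shape=23, rate=4.9).
The mode of a Gamma(a, b) with a ≥ 1 (shape–rate) is (a−1)/b = 22/4.9 ≈ 4.490.

λ̂_MAP = 4.490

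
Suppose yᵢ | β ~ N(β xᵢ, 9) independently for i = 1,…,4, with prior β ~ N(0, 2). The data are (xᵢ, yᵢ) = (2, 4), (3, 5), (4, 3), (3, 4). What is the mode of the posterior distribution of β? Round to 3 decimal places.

log p(β | y) = −Σ(yᵢ − βxᵢ)²/(2·9) − β²/(2·2) + const.
Setting the derivative to zero: Σxᵢ(yᵢ − βxᵢ)/9 − β/2 = 0, so β = Σxᵢyᵢ / (Σxᵢ² + σ²/τ²).
Σxᵢyᵢ = 2·4 + 3·5 + 4·3 + 3·4 = 47; Σxᵢ² = 38; σ²/τ² = 4.5.
β̂_MAP = 47 / (38 + 4.5) = 47/42.5 ≈ 1.106.

β̂_MAP = 1.106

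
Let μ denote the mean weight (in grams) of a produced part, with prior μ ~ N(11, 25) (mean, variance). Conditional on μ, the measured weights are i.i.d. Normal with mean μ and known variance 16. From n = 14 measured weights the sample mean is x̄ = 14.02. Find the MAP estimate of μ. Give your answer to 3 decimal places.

μ̂_MAP = 13.888

n = 14, x̄ = 14.02.
For a Normal prior and Normal likelihood with known variance, the posterior is Normal; its mode equals its mean, the precision-weighted average.
Prior precision 1/σ₀² = 1/25 = 0.04; data precision n/σ² = 14/16 = 0.875.
μ̂ = (0.04·11 + 0.875·14.02) / (0.04 + 0.875) = 12.7075/0.915 = 5083/366 ≈ 13.888.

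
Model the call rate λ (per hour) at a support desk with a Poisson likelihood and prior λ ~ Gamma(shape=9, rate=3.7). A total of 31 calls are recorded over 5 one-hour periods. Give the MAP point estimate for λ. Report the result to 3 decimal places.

λ̂_MAP = 4.483

Σxᵢ = 31, n = 5.
Posterior ∝ λ^8e^(−3.7λ) · λ^31e^(−5λ) = λ^39e^(−8.7λ), i.e. Gamma(shape=40, rate=8.7).
The mode of a Gamma(a, b) with a ≥ 1 (shape–rate) is (a−1)/b = 39/8.7 ≈ 4.483.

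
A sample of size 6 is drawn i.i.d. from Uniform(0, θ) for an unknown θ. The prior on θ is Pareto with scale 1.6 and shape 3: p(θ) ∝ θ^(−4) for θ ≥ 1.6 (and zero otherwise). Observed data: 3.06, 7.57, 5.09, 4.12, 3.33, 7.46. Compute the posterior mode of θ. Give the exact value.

The Uniform(0, θ) likelihood is θ^(−n) for θ ≥ max(xᵢ), zero otherwise. Here max(xᵢ) = 7.57.
Posterior ∝ θ^(−4) · θ^(−6) = θ^(−10) on θ ≥ max(1.6, 7.57) = 7.57.
This density is strictly decreasing in θ, so the posterior mode lies at the lower boundary of the support.

θ̂_MAP = 7.57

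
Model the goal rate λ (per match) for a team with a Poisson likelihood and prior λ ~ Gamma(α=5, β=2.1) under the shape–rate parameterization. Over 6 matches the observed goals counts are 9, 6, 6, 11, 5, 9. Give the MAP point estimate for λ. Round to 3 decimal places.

λ̂_MAP = 6.173

Σxᵢ = 9+6+6+11+5+9 = 46, with n = 6.
Posterior ∝ λ^4e^(−2.1λ) · λ^46e^(−6λ) = λ^50e^(−8.1λ), i.e. Gamma(shape=51, rate=8.1).
The mode of a Gamma(a, b) with a ≥ 1 (shape–rate) is (a−1)/b = 50/8.1 ≈ 6.173.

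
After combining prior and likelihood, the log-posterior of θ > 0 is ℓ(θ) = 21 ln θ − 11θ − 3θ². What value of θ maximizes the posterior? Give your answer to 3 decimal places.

ℓ'(θ) = 21/θ − 11 − 6θ. Setting this to zero and multiplying by θ: 6θ² + 11θ − 21 = 0.
θ = (−11 + √(11² + 4·6·21)) / (2·6) = (−11 + √625) / 12 = (−11 + 25)/12 = 7/6.
ℓ''(θ) = −21/θ² − 6 < 0, confirming a maximum.

θ̂_MAP = 1.167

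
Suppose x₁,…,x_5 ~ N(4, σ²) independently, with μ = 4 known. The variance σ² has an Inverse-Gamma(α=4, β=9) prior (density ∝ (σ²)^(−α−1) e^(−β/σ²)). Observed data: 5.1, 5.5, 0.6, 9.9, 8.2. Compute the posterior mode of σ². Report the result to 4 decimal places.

σ̂²_MAP = 5.6980

Sum of squared deviations about the known mean: SS = (5.1−4)² + (5.5−4)² + (0.6−4)² + (9.9−4)² + (8.2−4)² = 67.47.
The Normal likelihood contributes (σ²)^(−n/2) exp(−SS/(2σ²)), so the posterior is Inverse-Gamma(α + n/2, β + SS/2) = Inverse-Gamma(6.5, 42.735).
The mode of Inverse-Gamma(a, b) is b/(a+1) = 42.735/7.5 ≈ 5.6980.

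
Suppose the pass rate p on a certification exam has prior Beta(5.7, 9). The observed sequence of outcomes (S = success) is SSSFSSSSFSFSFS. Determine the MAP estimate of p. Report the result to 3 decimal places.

p̂_MAP = 0.551

Prior: Beta(5.7, 9).
Data: 10 successes in 14 trials (from the sequence). The binomial likelihood contributes p^10(1−p)^4, so the posterior is Beta(5.7+10, 9+4) = Beta(15.7, 13).
For Beta(a, b) with a, b > 1 the mode is (a−1)/(a+b−2) = 14.7/26.7 ≈ 0.551.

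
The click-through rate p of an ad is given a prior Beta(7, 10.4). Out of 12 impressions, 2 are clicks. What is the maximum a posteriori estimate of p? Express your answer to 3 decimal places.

Prior: Beta(7, 10.4).
Data: 2 successes in 12 trials. The binomial likelihood contributes p^2(1−p)^10, so the posterior is Beta(7+2, 10.4+10) = Beta(9, 20.4).
For Beta(a, b) with a, b > 1 the mode is (a−1)/(a+b−2) = 8/27.4 ≈ 0.292.

p̂_MAP = 0.292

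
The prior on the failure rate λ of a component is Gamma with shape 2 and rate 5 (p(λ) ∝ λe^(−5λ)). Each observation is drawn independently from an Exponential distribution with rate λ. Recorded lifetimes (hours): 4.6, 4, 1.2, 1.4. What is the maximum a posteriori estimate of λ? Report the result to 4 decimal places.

λ̂_MAP = 0.3086

The Exponential(rate=λ) likelihood is ∝ λ^n e^(−λΣtᵢ). Here n = 4 and Σtᵢ = 4.6 + 4 + 1.2 + 1.4 = 11.2.
Posterior ∝ λe^(−5λ) · λ^4e^(−11.2λ) = λ^5e^(−16.2λ), i.e. Gamma(6, 16.2).
Mode = (a−1)/b = 5/16.2 ≈ 0.3086.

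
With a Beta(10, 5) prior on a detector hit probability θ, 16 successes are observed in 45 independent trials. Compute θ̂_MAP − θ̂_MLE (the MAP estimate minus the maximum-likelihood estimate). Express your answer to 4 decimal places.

MAP − MLE = 0.0755

Posterior is Beta(26, 34); MAP = (26−1)/(60−2) = 25/58 ≈ 0.43103.
MLE ignores the prior: θ̂_MLE = k/n = 16/45 ≈ 0.35556.
Difference = 25/58 − 16/45 = 197/2610 ≈ 0.0755.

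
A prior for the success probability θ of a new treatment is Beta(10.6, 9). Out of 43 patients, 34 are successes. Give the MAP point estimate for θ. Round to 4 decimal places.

θ̂_MAP = 0.7195

Prior: Beta(10.6, 9).
Data: 34 successes in 43 trials. The binomial likelihood contributes θ^34(1−θ)^9, so the posterior is Beta(10.6+34, 9+9) = Beta(44.6, 18).
For Beta(a, b) with a, b > 1 the mode is (a−1)/(a+b−2) = 43.6/60.6 ≈ 0.7195.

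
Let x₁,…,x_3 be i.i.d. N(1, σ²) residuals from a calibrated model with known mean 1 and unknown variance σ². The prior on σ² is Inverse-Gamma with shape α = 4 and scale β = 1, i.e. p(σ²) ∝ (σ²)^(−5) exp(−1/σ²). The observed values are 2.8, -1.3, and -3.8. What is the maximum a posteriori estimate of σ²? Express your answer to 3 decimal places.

Sum of squared deviations about the known mean: SS = (2.8−1)² + (-1.3−1)² + (-3.8−1)² = 31.57.
The Normal likelihood contributes (σ²)^(−n/2) exp(−SS/(2σ²)), so the posterior is Inverse-Gamma(α + n/2, β + SS/2) = Inverse-Gamma(5.5, 16.785).
The mode of Inverse-Gamma(a, b) is b/(a+1) = 16.785/6.5 ≈ 2.582.

σ̂²_MAP = 2.582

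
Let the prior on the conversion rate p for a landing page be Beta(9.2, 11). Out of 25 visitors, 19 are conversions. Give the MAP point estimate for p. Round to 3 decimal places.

p̂_MAP = 0.630

Prior: Beta(9.2, 11).
Data: 19 successes in 25 trials. The binomial likelihood contributes p^19(1−p)^6, so the posterior is Beta(9.2+19, 11+6) = Beta(28.2, 17).
For Beta(a, b) with a, b > 1 the mode is (a−1)/(a+b−2) = 27.2/43.2 ≈ 0.630.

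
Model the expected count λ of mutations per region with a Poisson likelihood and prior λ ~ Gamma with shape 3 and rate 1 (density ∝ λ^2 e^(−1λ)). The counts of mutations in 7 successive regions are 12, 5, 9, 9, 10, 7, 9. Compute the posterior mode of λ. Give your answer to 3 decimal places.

λ̂_MAP = 7.875

Σxᵢ = 12+5+9+9+10+7+9 = 61, with n = 7.
Posterior ∝ λ^2e^(−1λ) · λ^61e^(−7λ) = λ^63e^(−8λ), i.e. Gamma(shape=64, rate=8).
The mode of a Gamma(a, b) with a ≥ 1 (shape–rate) is (a−1)/b = 63/8 ≈ 7.875.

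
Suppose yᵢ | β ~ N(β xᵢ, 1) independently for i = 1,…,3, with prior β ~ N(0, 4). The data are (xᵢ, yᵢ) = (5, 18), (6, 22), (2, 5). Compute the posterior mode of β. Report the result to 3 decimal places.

log p(β | y) = −Σ(yᵢ − βxᵢ)²/(2·1) − β²/(2·4) + const.
Setting the derivative to zero: Σxᵢ(yᵢ − βxᵢ)/1 − β/4 = 0, so β = Σxᵢyᵢ / (Σxᵢ² + σ²/τ²).
Σxᵢyᵢ = 5·18 + 6·22 + 2·5 = 232; Σxᵢ² = 65; σ²/τ² = 0.25.
β̂_MAP = 232 / (65 + 0.25) = 232/65.25 ≈ 3.556.

β̂_MAP = 3.556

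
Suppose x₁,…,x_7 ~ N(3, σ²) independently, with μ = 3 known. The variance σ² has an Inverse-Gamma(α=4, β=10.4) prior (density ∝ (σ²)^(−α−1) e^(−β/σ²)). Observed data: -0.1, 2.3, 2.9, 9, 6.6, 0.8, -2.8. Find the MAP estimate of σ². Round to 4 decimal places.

Sum of squared deviations about the known mean: SS = (-0.1−3)² + (2.3−3)² + (2.9−3)² + (9−3)² + (6.6−3)² + (0.8−3)² + (-2.8−3)² = 97.55.
The Normal likelihood contributes (σ²)^(−n/2) exp(−SS/(2σ²)), so the posterior is Inverse-Gamma(α + n/2, β + SS/2) = Inverse-Gamma(7.5, 59.175).
The mode of Inverse-Gamma(a, b) is b/(a+1) = 59.175/8.5 ≈ 6.9618.

σ̂²_MAP = 6.9618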